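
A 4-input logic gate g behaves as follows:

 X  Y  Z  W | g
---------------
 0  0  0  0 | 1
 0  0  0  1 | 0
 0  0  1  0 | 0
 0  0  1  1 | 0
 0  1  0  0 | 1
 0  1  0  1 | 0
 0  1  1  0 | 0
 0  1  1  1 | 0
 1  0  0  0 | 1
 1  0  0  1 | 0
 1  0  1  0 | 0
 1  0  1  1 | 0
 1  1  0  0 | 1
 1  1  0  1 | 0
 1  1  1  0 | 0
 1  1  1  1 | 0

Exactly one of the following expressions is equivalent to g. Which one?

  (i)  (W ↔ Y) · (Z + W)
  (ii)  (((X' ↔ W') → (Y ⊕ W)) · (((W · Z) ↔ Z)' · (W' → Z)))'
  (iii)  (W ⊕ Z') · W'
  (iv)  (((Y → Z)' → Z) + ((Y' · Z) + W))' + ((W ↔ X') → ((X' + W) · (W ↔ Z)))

iii

(i) disagrees with g on (0,0,0,0) (formula → 0, table → 1); rule it out.
(ii) disagrees with g on (0,0,0,1) (formula → 1, table → 0); rule it out.
(iv) disagrees with g on (0,0,1,0) (formula → 1, table → 0); rule it out.
Only (iii) survives; checking it on all 16 rows confirms it matches g.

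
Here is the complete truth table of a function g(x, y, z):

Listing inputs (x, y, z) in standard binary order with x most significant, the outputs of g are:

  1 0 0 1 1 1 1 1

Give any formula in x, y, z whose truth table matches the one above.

g is 0 on only 2 rows — (0,0,1), (0,1,0). Writing each as a minterm (¬x·¬y·z, ¬x·y·¬z) and OR-ing them characterizes exactly where g=0, so g is the negation of that disjunction.

g(x, y, z) = (((x' · y') · z) + ((x' · y) · z'))'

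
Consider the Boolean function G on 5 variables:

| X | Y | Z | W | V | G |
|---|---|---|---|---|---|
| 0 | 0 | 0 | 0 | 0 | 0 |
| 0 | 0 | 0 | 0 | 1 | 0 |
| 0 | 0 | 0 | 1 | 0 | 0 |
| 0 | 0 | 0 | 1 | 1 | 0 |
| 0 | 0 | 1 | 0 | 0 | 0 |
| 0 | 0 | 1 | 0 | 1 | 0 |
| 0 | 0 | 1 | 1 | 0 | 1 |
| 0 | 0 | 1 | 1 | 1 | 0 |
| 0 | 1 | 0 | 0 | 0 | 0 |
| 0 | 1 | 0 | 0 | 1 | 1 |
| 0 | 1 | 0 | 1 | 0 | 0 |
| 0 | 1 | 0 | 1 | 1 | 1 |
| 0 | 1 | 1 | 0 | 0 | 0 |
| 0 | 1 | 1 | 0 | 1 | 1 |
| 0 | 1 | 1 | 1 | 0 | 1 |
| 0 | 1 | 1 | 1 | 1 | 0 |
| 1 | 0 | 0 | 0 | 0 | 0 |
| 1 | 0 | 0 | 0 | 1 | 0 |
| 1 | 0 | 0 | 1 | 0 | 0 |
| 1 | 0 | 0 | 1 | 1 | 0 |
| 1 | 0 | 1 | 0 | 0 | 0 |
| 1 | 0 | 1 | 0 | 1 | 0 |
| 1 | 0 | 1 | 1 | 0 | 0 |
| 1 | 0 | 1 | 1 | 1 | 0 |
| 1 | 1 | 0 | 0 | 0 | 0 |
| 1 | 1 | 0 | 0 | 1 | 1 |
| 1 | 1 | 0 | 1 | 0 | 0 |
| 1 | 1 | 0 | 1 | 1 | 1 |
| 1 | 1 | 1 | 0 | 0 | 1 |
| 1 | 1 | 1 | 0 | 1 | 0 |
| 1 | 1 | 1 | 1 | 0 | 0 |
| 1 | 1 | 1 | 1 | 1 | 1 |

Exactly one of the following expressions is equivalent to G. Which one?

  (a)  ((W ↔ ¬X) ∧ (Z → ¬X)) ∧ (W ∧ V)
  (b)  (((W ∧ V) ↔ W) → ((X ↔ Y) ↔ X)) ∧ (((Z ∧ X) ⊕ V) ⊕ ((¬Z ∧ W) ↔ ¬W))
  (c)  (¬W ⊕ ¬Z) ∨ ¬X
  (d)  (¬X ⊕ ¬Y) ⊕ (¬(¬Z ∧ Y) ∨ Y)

(a) disagrees with G on (0,0,0,1,1) (formula → 1, table → 0); rule it out.
(c) disagrees with G on (0,0,0,0,0) (formula → 1, table → 0); rule it out.
(d) disagrees with G on (0,0,0,0,0) (formula → 1, table → 0); rule it out.
(b) is the remaining candidate, and it agrees with G on all 32 inputs.

b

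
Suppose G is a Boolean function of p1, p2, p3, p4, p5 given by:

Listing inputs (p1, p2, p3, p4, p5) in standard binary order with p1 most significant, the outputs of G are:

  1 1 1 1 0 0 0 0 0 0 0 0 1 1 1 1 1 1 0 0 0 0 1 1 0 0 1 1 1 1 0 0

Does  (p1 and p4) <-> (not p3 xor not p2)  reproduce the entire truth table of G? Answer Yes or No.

Yes

Evaluate (p1 and p4) <-> (not p3 xor not p2) on each row and compare to G:
  p1=0, p2=0, p3=0, p4=0, p5=0: formula gives 1, G = 1 ✓
  p1=0, p2=0, p3=0, p4=0, p5=1: formula gives 1, G = 1 ✓
  p1=0, p2=0, p3=0, p4=1, p5=0: formula gives 1, G = 1 ✓
  p1=0, p2=0, p3=0, p4=1, p5=1: formula gives 1, G = 1 ✓
  … (the remaining 28 rows also agree.)
Every row agrees, so the formula is equivalent.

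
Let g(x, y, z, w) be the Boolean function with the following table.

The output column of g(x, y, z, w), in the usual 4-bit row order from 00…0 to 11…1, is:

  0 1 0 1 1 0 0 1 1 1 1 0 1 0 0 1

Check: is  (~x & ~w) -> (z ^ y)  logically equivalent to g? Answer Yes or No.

Test each input against both g and the formula:
  x=0, y=0, z=0, w=0: formula gives 0, g = 0 ✓
  x=0, y=0, z=0, w=1: formula gives 1, g = 1 ✓
  x=0, y=0, z=1, w=0: formula gives 1, but g = 0 ✗
Row (0,0,1,0) is a counterexample, so the formula is not equivalent to g.

No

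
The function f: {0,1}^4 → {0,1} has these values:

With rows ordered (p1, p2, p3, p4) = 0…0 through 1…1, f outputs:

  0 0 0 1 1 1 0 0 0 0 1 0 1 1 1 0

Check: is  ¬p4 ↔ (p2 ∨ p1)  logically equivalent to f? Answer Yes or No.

Test each input against both f and the formula:
  p1=0, p2=0, p3=0, p4=0: formula gives 0, f = 0 ✓
  p1=0, p2=0, p3=0, p4=1: formula gives 1, but f = 0 ✗
Row (0,0,0,1) is a counterexample, so the formula is not equivalent to f.

No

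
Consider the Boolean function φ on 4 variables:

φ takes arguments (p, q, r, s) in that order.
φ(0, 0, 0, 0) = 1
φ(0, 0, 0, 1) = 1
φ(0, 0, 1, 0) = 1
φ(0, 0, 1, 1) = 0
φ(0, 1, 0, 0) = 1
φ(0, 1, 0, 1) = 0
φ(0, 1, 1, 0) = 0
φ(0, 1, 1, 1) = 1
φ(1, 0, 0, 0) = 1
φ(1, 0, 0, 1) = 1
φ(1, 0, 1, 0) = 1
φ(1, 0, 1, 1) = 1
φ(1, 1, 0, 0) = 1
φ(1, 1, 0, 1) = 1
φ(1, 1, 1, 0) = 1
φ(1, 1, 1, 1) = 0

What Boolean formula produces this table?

There are just 4 zero rows: (0,0,1,1), (0,1,0,1), (0,1,1,0), (1,1,1,1). Their minterms are ¬p·¬q·r·s, ¬p·q·¬r·s, ¬p·q·r·¬s, p·q·r·s; the OR of those covers precisely the 0-outputs, and negating it yields φ.

φ(p, q, r, s) = not ((((((not p and not q) and r) and s) or (((not p and q) and not r) and s)) or (((not p and q) and r) and not s)) or (((p and q) and r) and s))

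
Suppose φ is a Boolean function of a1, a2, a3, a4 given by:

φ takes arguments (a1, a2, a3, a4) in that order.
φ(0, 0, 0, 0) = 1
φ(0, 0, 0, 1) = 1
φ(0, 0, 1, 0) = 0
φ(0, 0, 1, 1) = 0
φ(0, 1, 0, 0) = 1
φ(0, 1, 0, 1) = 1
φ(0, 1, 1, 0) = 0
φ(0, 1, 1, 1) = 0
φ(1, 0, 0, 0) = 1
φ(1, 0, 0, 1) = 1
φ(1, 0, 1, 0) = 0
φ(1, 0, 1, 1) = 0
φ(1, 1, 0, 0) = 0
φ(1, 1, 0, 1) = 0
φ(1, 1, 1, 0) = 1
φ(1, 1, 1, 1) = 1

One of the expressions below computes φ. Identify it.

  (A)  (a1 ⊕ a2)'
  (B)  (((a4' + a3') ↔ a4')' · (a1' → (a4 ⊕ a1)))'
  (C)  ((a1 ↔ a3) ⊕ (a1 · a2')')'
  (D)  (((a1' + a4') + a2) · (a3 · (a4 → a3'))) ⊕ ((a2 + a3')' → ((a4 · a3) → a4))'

(A) disagrees with φ on (0,0,1,0) (formula → 1, table → 0); rule it out.
(B) disagrees with φ on (0,0,0,1) (formula → 0, table → 1); rule it out.
(D) disagrees with φ on (0,0,0,0) (formula → 0, table → 1); rule it out.
(C) is the remaining candidate, and it agrees with φ on all 16 inputs.

C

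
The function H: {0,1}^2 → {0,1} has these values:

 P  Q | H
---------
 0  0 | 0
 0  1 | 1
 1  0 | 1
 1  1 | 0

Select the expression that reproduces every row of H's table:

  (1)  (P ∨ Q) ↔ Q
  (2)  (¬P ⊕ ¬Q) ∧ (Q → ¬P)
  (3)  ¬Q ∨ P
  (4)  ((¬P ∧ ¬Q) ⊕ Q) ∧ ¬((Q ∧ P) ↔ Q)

(1) disagrees with H on (0,0) (formula → 1, table → 0); rule it out.
(3) disagrees with H on (0,0) (formula → 1, table → 0); rule it out.
(4) disagrees with H on (1,0) (formula → 0, table → 1); rule it out.
Only (2) survives; checking it on all 4 rows confirms it matches H.

2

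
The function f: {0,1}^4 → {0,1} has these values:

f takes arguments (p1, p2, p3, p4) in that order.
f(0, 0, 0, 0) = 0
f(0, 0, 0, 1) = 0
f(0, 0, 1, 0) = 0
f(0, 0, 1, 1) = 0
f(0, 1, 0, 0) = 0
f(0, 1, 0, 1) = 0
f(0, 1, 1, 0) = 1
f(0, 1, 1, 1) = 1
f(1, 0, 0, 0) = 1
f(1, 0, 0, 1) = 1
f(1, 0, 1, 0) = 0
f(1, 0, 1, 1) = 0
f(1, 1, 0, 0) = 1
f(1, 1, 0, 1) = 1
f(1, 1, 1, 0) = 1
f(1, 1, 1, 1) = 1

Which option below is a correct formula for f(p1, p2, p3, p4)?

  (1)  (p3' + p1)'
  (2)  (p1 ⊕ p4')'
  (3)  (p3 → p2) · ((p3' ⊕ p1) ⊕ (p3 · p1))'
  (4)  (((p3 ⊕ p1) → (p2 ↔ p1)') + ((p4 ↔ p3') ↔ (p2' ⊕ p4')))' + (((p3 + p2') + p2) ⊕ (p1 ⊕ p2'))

3

(1) fails at (0,0,1,0): the formula yields 1, f is 0.
(2) fails at (0,0,0,1): the formula yields 1, f is 0.
(4) fails at (0,0,1,0): the formula yields 1, f is 0.
(3) is the remaining candidate, and it agrees with f on all 16 inputs.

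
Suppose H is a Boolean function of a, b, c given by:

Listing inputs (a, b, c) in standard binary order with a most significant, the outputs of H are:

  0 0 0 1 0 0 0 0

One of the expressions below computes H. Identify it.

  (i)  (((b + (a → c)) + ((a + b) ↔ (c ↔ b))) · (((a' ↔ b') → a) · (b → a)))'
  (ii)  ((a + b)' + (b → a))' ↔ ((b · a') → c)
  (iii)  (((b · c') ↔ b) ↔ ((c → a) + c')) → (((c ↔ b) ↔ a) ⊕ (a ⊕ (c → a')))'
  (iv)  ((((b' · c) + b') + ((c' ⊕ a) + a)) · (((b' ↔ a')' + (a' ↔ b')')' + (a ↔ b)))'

(i) disagrees with H on (0,0,0) (formula → 1, table → 0); rule it out.
(iii) disagrees with H on (0,0,1) (formula → 1, table → 0); rule it out.
(iv) disagrees with H on (0,1,0) (formula → 1, table → 0); rule it out.
(ii) is the remaining candidate, and it agrees with H on all 8 inputs.

ii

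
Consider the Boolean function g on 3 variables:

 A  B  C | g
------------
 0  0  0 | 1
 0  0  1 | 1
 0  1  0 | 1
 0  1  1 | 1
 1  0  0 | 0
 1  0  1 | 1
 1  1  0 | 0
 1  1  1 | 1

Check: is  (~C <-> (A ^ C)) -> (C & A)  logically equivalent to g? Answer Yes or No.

Yes

Test each input against both g and the formula:
  A=0, B=0, C=0: formula gives 1, g = 1 ✓
  A=0, B=0, C=1: formula gives 1, g = 1 ✓
  A=0, B=1, C=0: formula gives 1, g = 1 ✓
  A=0, B=1, C=1: formula gives 1, g = 1 ✓
  A=1, B=0, C=0: formula gives 0, g = 0 ✓
  …and likewise for the remaining 3 rows.
All 8 rows match — the expression computes g exactly.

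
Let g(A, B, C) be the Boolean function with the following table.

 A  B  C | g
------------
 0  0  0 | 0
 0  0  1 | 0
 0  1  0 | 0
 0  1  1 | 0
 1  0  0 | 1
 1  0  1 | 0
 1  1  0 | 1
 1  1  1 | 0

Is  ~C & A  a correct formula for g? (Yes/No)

Yes

Check the formula against g row by row:
  A=0, B=0, C=0: formula gives 0, g = 0 ✓
  A=0, B=0, C=1: formula gives 0, g = 0 ✓
  A=0, B=1, C=0: formula gives 0, g = 0 ✓
  A=0, B=1, C=1: formula gives 0, g = 0 ✓
  A=1, B=0, C=0: formula gives 1, g = 1 ✓
  …and likewise for the remaining 3 rows.
No disagreement on any input; they are logically equivalent.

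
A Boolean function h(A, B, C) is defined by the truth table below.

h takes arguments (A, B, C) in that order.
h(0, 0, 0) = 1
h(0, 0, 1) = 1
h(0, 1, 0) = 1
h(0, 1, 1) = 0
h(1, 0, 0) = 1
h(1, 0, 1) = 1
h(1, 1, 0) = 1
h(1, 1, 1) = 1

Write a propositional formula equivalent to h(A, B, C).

Only row (0,1,1) gives 0. So h is 1 everywhere except there — the complement of the minterm ¬A·B·C.

h(A, B, C) = not ((not A and B) and C)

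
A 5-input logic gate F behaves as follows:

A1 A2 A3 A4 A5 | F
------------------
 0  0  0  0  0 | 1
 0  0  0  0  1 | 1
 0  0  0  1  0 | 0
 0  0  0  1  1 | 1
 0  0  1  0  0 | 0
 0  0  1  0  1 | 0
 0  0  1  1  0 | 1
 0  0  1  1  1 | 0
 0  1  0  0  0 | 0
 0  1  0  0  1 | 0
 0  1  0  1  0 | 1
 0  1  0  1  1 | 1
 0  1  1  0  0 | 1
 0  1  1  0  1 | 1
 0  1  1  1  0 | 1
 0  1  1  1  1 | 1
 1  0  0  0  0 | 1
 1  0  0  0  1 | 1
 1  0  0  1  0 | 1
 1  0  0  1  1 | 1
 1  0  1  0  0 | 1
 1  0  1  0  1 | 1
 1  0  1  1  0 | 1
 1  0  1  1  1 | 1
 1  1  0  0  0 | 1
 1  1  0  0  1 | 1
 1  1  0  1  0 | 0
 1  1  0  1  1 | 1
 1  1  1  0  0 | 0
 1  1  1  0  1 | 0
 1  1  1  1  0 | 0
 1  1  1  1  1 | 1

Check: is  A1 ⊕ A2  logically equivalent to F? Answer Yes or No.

Check the formula against F row by row:
  A1=0, A2=0, A3=0, A4=0, A5=0: formula gives 0, but F = 1 ✗
Row (0,0,0,0,0) is a counterexample, so the formula is not equivalent to F.

No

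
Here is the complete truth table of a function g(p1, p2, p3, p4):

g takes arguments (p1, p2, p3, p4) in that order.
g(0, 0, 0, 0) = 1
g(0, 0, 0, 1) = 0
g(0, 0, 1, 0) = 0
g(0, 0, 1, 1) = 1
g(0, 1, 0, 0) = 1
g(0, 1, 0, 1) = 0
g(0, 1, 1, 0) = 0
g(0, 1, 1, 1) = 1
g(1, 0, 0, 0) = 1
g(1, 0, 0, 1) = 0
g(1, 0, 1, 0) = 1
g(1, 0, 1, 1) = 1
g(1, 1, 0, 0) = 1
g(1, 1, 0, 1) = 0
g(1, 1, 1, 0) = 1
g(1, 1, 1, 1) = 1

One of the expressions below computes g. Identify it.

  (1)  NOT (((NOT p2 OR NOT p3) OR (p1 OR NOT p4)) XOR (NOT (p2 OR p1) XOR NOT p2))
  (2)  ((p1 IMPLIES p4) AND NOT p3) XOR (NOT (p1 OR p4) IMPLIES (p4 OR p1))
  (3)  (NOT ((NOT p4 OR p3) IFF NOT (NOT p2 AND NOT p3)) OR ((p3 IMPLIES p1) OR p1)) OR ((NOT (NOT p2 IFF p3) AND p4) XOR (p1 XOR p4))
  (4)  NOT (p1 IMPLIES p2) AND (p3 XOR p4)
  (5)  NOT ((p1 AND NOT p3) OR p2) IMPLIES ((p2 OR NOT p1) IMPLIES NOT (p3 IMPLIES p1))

2

(1): at (0,0,0,0) it gives 0, but g = 1 — eliminated.
(3): at (0,0,0,1) it gives 1, but g = 0 — eliminated.
(4): at (0,0,0,0) it gives 0, but g = 1 — eliminated.
(5): at (0,0,0,0) it gives 0, but g = 1 — eliminated.
(2) is the remaining candidate, and it agrees with g on all 16 inputs.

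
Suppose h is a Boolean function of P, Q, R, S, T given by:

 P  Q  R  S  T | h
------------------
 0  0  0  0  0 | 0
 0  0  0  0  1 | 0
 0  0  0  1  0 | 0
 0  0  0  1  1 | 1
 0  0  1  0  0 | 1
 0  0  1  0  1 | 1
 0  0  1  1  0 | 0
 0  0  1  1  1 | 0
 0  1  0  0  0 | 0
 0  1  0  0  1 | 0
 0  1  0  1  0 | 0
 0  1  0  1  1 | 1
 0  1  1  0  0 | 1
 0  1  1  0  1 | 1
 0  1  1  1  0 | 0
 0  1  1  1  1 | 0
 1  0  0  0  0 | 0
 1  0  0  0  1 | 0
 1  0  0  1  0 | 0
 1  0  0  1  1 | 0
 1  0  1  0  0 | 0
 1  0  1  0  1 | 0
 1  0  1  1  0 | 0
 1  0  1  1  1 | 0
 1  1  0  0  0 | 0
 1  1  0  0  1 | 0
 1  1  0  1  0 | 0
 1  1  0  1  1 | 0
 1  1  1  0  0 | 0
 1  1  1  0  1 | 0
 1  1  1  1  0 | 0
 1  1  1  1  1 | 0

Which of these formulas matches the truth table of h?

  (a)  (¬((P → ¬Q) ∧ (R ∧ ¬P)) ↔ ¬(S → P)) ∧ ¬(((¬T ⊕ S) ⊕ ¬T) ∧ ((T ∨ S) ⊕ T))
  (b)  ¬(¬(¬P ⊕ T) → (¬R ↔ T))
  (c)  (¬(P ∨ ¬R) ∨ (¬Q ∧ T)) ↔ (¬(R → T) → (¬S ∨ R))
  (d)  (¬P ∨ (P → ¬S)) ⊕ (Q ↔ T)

a

(b): at (0,0,0,1,1) it gives 0, but h = 1 — eliminated.
(c): at (0,0,0,0,1) it gives 1, but h = 0 — eliminated.
(d): at (0,0,0,0,1) it gives 1, but h = 0 — eliminated.
(a) is the remaining candidate, and it agrees with h on all 32 inputs.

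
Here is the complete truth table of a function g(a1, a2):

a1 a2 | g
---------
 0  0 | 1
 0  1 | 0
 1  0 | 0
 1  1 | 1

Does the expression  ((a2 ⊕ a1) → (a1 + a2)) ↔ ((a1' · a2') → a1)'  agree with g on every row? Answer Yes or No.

No

Check the formula against g row by row:
  a1=0, a2=0: formula gives 1, g = 1 ✓
  a1=0, a2=1: formula gives 0, g = 0 ✓
  a1=1, a2=0: formula gives 0, g = 0 ✓
  a1=1, a2=1: formula gives 0, but g = 1 ✗
Row (1,1) is a counterexample, so the formula is not equivalent to g.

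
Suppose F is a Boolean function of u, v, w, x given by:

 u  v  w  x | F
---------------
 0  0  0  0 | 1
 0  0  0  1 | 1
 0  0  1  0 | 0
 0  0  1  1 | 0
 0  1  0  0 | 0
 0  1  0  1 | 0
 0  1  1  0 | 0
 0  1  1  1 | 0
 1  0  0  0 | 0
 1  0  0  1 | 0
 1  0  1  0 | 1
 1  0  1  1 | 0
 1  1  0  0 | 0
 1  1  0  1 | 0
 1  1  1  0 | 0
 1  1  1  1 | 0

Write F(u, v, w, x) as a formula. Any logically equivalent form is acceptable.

F(u, v, w, x) = ((((~u & ~v) & ~w) & ~x) | (((~u & ~v) & ~w) & x)) | (((u & ~v) & w) & ~x)

The 1-rows are (0,0,0,0), (0,0,0,1), (1,0,1,0). Each contributes one minterm — ¬u·¬v·¬w·¬x; ¬u·¬v·¬w·x; u·¬v·w·¬x — and their disjunction is a sum-of-products form of F.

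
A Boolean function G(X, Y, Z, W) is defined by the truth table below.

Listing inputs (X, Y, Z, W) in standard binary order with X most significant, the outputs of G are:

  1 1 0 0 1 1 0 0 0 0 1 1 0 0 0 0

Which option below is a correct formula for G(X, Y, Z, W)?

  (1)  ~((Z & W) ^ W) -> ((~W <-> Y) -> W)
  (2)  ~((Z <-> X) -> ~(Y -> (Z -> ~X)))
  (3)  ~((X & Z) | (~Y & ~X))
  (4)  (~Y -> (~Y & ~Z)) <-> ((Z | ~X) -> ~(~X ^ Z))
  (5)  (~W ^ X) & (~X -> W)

2

(1) fails at (0,0,1,0): the formula yields 1, G is 0.
(3) fails at (0,0,0,0): the formula yields 0, G is 1.
(4) fails at (0,0,0,0): the formula yields 0, G is 1.
(5) fails at (0,0,0,0): the formula yields 0, G is 1.
That leaves (2). Evaluating it on every row reproduces the table of G exactly.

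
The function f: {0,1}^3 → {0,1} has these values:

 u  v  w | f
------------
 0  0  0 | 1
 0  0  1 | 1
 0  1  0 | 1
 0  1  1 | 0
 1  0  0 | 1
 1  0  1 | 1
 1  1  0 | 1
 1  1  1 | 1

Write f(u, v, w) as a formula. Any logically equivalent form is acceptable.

Only row (0,1,1) gives 0. So f is 1 everywhere except there — the complement of the minterm ¬u·v·w.

f(u, v, w) = not ((not u and v) and w)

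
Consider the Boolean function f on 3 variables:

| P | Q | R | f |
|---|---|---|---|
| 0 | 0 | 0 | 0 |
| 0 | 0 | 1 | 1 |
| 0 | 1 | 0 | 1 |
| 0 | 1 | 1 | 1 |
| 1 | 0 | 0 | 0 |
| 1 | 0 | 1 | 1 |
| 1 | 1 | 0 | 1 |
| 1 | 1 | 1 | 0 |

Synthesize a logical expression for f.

There are just 3 zero rows: (0,0,0), (1,0,0), (1,1,1). Their minterms are ¬P·¬Q·¬R, P·¬Q·¬R, P·Q·R; the OR of those covers precisely the 0-outputs, and negating it yields f.

f(P, Q, R) = ~((((~P & ~Q) & ~R) | ((P & ~Q) & ~R)) | ((P & Q) & R))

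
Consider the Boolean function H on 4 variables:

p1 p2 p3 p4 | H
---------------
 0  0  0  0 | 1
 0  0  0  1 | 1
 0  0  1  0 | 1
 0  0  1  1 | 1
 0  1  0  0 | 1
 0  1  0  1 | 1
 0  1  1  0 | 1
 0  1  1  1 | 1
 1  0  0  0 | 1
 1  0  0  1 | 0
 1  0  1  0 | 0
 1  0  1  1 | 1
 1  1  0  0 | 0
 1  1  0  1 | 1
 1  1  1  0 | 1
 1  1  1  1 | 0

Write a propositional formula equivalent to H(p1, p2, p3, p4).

H is 0 on only 4 rows — (1,0,0,1), (1,0,1,0), (1,1,0,0), (1,1,1,1). Writing each as a minterm (p1·¬p2·¬p3·p4, p1·¬p2·p3·¬p4, p1·p2·¬p3·¬p4, p1·p2·p3·p4) and OR-ing them characterizes exactly where H=0, so H is the negation of that disjunction.

H(p1, p2, p3, p4) = not ((((((p1 and not p2) and not p3) and p4) or (((p1 and not p2) and p3) and not p4)) or (((p1 and p2) and not p3) and not p4)) or (((p1 and p2) and p3) and p4))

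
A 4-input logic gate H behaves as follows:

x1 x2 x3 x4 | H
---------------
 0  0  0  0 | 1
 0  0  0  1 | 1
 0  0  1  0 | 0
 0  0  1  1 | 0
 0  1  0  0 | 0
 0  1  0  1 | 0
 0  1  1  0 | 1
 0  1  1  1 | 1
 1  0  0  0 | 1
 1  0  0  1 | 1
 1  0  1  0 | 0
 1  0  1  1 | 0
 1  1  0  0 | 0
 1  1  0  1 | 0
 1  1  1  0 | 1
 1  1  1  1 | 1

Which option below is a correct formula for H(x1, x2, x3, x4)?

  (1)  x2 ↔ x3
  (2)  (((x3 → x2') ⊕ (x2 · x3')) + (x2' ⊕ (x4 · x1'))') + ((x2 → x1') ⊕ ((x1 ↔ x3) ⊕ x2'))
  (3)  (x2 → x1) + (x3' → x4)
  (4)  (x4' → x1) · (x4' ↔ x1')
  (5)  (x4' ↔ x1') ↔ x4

1

(2) disagrees with H on (0,0,1,0) (formula → 1, table → 0); rule it out.
(3) disagrees with H on (0,0,1,0) (formula → 1, table → 0); rule it out.
(4) disagrees with H on (0,0,0,0) (formula → 0, table → 1); rule it out.
(5) disagrees with H on (0,0,0,0) (formula → 0, table → 1); rule it out.
That leaves (1). Evaluating it on every row reproduces the table of H exactly.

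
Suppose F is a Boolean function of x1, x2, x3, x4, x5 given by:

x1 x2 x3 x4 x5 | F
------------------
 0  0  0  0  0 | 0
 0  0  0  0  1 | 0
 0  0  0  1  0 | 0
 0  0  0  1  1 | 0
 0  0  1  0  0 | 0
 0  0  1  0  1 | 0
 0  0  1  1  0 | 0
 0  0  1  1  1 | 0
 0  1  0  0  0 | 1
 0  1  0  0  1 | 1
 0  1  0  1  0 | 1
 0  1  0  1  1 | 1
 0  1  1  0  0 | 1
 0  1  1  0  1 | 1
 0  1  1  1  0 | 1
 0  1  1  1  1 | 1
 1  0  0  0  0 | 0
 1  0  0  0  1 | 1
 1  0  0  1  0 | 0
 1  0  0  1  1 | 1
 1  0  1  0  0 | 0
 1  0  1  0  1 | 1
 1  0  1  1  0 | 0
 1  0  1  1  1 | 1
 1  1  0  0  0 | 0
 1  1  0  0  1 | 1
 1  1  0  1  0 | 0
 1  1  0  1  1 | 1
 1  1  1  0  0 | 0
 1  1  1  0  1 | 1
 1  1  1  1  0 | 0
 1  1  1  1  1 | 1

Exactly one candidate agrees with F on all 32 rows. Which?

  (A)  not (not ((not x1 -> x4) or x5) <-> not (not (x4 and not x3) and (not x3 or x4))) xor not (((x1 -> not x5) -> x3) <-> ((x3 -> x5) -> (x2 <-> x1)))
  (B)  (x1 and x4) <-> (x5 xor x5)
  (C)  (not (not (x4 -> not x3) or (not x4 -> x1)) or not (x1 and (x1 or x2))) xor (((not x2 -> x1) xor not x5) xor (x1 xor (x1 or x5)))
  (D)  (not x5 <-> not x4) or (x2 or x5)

(A) fails at (0,0,0,0,1): the formula yields 1, F is 0.
(B) fails at (0,0,0,0,0): the formula yields 1, F is 0.
(D) fails at (0,0,0,0,0): the formula yields 1, F is 0.
That leaves (C). Evaluating it on every row reproduces the table of F exactly.

C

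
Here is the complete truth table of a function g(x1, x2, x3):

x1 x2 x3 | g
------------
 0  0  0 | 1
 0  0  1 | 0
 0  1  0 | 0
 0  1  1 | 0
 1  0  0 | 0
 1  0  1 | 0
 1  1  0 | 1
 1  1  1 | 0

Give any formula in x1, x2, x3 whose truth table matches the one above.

g(x1, x2, x3) = ((x1' · x2') · x3') + ((x1 · x2) · x3')

Collect the rows where g=1 — (0,0,0), (1,1,0) — and write one minterm per row: ¬x1·¬x2·¬x3, x1·x2·¬x3. Their union (logical OR) reproduces the table exactly.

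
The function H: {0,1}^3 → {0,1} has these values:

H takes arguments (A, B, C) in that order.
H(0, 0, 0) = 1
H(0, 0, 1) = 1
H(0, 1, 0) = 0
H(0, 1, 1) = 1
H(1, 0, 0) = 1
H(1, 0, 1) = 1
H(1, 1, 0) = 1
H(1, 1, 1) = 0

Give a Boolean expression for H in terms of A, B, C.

The 0-rows are (0,1,0), (1,1,1). Take each as a conjunction (¬A·B·¬C, A·B·C), form their disjunction, and complement — that gives a formula that is 1 everywhere H is.

H(A, B, C) = not (((not A and B) and not C) or ((A and B) and C))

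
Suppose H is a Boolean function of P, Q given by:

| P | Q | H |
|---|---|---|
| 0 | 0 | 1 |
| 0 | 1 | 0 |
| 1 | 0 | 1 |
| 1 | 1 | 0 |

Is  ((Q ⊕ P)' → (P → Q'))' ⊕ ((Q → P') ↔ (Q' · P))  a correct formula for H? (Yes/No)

No

Evaluate ((Q ⊕ P)' → (P → Q'))' ⊕ ((Q → P') ↔ (Q' · P)) on each row and compare to H:
  P=0, Q=0: formula gives 0, but H = 1 ✗
A single disagreement suffices: at (0,0) they differ, so the formula does not compute H.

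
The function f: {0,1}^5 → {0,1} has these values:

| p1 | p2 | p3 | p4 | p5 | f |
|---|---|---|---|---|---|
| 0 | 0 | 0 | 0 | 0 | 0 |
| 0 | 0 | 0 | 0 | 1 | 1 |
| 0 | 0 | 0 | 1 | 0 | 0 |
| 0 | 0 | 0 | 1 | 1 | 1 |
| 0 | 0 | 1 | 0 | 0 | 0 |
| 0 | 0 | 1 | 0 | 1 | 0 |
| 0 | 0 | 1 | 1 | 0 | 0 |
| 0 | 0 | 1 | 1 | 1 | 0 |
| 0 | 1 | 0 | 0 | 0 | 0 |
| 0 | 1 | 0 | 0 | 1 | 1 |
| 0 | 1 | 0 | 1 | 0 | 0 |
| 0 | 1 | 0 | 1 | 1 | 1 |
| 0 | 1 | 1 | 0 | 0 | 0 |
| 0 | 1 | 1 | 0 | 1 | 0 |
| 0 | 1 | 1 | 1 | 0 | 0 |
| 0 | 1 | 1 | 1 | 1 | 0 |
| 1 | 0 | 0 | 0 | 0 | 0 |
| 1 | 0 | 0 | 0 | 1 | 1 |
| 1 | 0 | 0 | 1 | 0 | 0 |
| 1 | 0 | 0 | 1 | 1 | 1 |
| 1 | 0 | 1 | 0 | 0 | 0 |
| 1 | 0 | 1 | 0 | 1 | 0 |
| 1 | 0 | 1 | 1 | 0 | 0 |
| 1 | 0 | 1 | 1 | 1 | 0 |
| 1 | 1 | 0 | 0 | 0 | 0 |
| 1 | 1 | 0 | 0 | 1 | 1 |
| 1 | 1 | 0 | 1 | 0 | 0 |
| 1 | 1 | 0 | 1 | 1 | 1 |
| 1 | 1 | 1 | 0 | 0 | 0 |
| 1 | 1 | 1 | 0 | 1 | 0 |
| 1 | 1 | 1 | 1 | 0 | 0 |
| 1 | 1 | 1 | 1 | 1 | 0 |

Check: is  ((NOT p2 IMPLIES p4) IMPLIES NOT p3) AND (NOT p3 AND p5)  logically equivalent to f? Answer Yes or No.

Yes

Test each input against both f and the formula:
  p1=0, p2=0, p3=0, p4=0, p5=0: formula gives 0, f = 0 ✓
  p1=0, p2=0, p3=0, p4=0, p5=1: formula gives 1, f = 1 ✓
  p1=0, p2=0, p3=0, p4=1, p5=0: formula gives 0, f = 0 ✓
  p1=0, p2=0, p3=0, p4=1, p5=1: formula gives 1, f = 1 ✓
  …and likewise for the remaining 28 rows.
All 32 rows match — the expression computes f exactly.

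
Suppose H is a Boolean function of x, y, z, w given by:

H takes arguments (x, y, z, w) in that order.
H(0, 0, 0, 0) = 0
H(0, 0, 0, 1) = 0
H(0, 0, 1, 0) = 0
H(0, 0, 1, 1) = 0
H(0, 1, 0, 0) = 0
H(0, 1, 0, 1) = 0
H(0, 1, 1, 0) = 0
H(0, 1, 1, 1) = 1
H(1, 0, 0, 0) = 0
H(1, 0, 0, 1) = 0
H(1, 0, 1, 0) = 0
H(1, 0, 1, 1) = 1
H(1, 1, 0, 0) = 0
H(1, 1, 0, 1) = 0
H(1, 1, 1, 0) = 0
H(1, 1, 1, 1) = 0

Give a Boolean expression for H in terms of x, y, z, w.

H(x, y, z, w) = (((~x & y) & z) & w) | (((x & ~y) & z) & w)

The 1-rows are (0,1,1,1), (1,0,1,1). Each contributes one minterm — ¬x·y·z·w; x·¬y·z·w — and their disjunction is a sum-of-products form of H.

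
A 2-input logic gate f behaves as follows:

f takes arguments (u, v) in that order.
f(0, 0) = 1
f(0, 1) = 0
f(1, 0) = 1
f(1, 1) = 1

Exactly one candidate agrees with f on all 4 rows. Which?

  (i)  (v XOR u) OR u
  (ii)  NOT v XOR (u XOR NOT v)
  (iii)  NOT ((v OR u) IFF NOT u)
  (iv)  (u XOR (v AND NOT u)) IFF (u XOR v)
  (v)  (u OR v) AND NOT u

(i) fails at (0,0): the formula yields 0, f is 1.
(ii) fails at (0,0): the formula yields 0, f is 1.
(iv) fails at (0,1): the formula yields 1, f is 0.
(v) fails at (0,0): the formula yields 0, f is 1.
(iii) is the remaining candidate, and it agrees with f on all 4 inputs.

iii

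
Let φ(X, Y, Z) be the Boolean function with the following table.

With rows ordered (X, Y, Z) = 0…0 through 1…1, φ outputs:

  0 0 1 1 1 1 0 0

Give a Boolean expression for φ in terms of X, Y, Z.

Collect the rows where φ=1 — (0,1,0), (0,1,1), (1,0,0), (1,0,1) — and write one minterm per row: ¬X·Y·¬Z, ¬X·Y·Z, X·¬Y·¬Z, X·¬Y·Z. Their union (logical OR) reproduces the table exactly.

φ(X, Y, Z) = ((((not X and Y) and not Z) or ((not X and Y) and Z)) or ((X and not Y) and not Z)) or ((X and not Y) and Z)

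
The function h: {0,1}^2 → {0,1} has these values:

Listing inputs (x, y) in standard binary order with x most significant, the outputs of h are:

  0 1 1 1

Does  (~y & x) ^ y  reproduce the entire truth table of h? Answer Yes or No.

Yes

Check the formula against h row by row:
  x=0, y=0: formula gives 0, h = 0 ✓
  x=0, y=1: formula gives 1, h = 1 ✓
  x=1, y=0: formula gives 1, h = 1 ✓
  x=1, y=1: formula gives 1, h = 1 ✓
All 4 rows match — the expression computes h exactly.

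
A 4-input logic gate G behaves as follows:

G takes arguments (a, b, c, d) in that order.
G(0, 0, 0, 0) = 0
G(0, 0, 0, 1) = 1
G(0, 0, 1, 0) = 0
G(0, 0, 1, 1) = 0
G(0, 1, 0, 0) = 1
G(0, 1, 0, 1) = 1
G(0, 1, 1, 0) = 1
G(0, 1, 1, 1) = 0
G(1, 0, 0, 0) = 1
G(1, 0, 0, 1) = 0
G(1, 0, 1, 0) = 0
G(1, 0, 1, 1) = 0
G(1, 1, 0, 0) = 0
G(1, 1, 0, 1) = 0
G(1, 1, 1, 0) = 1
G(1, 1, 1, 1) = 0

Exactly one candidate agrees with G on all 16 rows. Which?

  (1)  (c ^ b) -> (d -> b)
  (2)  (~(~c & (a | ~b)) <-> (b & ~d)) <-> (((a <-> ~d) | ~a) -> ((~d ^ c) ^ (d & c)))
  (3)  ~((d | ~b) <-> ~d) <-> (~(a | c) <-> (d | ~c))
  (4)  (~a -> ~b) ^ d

(1) fails at (0,0,0,0): the formula yields 1, G is 0.
(2) fails at (0,0,0,0): the formula yields 1, G is 0.
(4) fails at (0,0,0,0): the formula yields 1, G is 0.
(3) is the remaining candidate, and it agrees with G on all 16 inputs.

3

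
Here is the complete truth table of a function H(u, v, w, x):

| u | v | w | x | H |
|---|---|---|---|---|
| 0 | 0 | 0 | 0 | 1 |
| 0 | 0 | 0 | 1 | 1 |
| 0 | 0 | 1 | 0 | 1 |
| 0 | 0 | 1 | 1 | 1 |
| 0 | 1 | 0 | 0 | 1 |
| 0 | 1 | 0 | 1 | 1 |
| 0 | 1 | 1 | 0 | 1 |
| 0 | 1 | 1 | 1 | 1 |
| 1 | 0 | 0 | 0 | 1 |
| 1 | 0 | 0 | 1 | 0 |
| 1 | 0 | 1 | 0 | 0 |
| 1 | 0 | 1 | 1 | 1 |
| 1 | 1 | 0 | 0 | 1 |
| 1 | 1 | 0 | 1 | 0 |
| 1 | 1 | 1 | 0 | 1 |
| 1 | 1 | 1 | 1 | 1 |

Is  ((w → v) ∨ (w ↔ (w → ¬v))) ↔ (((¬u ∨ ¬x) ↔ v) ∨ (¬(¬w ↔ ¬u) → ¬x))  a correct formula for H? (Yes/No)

Check the formula against H row by row:
  u=0, v=0, w=0, x=0: formula gives 1, H = 1 ✓
  u=0, v=0, w=0, x=1: formula gives 1, H = 1 ✓
  u=0, v=0, w=1, x=0: formula gives 1, H = 1 ✓
  u=0, v=0, w=1, x=1: formula gives 0, but H = 1 ✗
Row (0,0,1,1) is a counterexample, so the formula is not equivalent to H.

No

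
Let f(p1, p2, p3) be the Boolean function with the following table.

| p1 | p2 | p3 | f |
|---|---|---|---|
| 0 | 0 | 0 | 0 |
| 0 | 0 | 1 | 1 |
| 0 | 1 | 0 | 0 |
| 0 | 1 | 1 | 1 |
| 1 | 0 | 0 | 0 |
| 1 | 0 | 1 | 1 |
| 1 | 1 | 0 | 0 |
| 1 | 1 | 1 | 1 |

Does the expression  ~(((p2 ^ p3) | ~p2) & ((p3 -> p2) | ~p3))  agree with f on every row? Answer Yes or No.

Yes

Check the formula against f row by row:
  p1=0, p2=0, p3=0: formula gives 0, f = 0 ✓
  p1=0, p2=0, p3=1: formula gives 1, f = 1 ✓
  p1=0, p2=1, p3=0: formula gives 0, f = 0 ✓
  p1=0, p2=1, p3=1: formula gives 1, f = 1 ✓
  p1=1, p2=0, p3=0: formula gives 0, f = 0 ✓
  …and likewise for the remaining 3 rows.
Every row agrees, so the formula is equivalent.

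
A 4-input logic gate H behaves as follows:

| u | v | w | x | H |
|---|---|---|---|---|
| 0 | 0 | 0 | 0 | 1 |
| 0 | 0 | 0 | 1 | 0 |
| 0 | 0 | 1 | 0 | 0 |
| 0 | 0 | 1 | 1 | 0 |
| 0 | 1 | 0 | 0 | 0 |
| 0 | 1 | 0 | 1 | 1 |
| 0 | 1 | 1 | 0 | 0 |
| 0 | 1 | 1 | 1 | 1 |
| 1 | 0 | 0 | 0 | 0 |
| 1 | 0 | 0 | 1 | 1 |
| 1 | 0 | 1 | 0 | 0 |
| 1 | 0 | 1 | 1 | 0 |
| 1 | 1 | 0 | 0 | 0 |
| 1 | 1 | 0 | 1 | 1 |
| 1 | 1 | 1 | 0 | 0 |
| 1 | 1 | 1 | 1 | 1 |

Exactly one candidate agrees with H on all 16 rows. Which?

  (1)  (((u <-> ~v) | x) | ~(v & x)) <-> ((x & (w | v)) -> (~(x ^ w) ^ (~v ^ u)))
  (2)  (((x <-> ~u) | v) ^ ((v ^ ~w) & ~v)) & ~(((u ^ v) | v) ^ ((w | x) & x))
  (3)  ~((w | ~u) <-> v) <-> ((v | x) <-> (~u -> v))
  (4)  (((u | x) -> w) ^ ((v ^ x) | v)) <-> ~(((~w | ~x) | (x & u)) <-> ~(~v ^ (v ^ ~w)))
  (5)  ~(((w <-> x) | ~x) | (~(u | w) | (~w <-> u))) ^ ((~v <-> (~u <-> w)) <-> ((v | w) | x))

2

(1) fails at (0,0,0,1): the formula yields 1, H is 0.
(3) fails at (0,0,1,0): the formula yields 1, H is 0.
(4) fails at (0,0,0,0): the formula yields 0, H is 1.
(5) fails at (0,0,1,0): the formula yields 1, H is 0.
Only (2) survives; checking it on all 16 rows confirms it matches H.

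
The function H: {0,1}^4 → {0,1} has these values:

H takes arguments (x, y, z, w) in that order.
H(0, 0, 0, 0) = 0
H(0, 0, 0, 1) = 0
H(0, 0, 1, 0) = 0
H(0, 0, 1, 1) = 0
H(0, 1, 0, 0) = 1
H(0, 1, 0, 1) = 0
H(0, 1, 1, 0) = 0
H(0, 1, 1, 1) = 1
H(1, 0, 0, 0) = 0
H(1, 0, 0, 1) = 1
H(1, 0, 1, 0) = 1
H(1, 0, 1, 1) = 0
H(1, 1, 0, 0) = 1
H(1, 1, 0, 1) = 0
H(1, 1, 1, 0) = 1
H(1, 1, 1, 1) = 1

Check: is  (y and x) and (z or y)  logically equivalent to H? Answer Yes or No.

Test each input against both H and the formula:
  x=0, y=0, z=0, w=0: formula gives 0, H = 0 ✓
  x=0, y=0, z=0, w=1: formula gives 0, H = 0 ✓
  x=0, y=0, z=1, w=0: formula gives 0, H = 0 ✓
  x=0, y=0, z=1, w=1: formula gives 0, H = 0 ✓
  x=0, y=1, z=0, w=0: formula gives 0, but H = 1 ✗
Row (0,1,0,0) is a counterexample, so the formula is not equivalent to H.

No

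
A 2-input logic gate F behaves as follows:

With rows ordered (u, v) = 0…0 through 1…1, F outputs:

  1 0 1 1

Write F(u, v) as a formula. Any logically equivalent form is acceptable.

F(u, v) = v → u

This is v → u (false only at 0,1).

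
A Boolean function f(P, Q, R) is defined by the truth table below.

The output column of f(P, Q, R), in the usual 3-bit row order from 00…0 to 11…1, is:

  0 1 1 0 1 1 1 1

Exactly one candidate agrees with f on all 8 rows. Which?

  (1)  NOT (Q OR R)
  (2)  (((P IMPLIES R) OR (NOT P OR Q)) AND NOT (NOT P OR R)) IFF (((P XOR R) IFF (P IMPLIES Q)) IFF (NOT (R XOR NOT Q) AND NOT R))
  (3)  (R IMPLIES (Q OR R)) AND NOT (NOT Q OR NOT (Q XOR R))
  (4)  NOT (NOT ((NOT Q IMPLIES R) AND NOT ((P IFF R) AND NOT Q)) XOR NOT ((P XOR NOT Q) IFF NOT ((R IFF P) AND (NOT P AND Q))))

4

(1) fails at (0,0,0): the formula yields 1, f is 0.
(2) fails at (0,1,1): the formula yields 1, f is 0.
(3) fails at (0,0,1): the formula yields 0, f is 1.
Only (4) survives; checking it on all 8 rows confirms it matches f.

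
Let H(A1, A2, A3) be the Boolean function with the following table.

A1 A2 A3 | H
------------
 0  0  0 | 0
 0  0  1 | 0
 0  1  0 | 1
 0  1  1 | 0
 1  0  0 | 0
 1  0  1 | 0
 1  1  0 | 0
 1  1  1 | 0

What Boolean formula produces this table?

H(A1, A2, A3) = (not A1 and A2) and not A3

Only row (0,1,0) gives 1. That row's minterm ¬A1·A2·¬A3 is H directly.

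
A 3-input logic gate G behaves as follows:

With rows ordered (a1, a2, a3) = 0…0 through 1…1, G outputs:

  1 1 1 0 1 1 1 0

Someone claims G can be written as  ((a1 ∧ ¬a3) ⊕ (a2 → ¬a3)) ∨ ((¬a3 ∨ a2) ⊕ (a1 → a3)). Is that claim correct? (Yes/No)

Yes

Test each input against both G and the formula:
  a1=0, a2=0, a3=0: formula gives 1, G = 1 ✓
  a1=0, a2=0, a3=1: formula gives 1, G = 1 ✓
  a1=0, a2=1, a3=0: formula gives 1, G = 1 ✓
  a1=0, a2=1, a3=1: formula gives 0, G = 0 ✓
  a1=1, a2=0, a3=0: formula gives 1, G = 1 ✓
  … (the remaining 3 rows also agree.)
Every row agrees, so the formula is equivalent.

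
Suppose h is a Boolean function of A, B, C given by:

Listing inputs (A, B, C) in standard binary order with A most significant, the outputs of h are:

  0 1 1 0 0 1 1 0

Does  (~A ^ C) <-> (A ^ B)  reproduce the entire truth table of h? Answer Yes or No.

Yes

Check the formula against h row by row:
  A=0, B=0, C=0: formula gives 0, h = 0 ✓
  A=0, B=0, C=1: formula gives 1, h = 1 ✓
  A=0, B=1, C=0: formula gives 1, h = 1 ✓
  A=0, B=1, C=1: formula gives 0, h = 0 ✓
  A=1, B=0, C=0: formula gives 0, h = 0 ✓
  … (the remaining 3 rows also agree.)
No disagreement on any input; they are logically equivalent.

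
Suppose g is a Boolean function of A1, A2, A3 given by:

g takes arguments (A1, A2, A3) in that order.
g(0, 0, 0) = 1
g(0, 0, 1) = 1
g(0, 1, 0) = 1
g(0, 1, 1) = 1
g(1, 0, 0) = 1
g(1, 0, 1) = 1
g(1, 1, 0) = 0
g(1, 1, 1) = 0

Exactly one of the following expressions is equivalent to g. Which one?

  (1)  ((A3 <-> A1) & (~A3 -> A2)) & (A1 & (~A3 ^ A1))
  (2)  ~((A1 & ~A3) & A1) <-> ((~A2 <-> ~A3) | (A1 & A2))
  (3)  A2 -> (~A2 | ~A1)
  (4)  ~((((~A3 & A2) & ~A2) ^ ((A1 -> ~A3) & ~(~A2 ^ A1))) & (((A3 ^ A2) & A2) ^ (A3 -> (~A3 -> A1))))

3

(1): at (0,0,0) it gives 0, but g = 1 — eliminated.
(2): at (0,0,1) it gives 0, but g = 1 — eliminated.
(4): at (0,1,1) it gives 0, but g = 1 — eliminated.
Only (3) survives; checking it on all 8 rows confirms it matches g.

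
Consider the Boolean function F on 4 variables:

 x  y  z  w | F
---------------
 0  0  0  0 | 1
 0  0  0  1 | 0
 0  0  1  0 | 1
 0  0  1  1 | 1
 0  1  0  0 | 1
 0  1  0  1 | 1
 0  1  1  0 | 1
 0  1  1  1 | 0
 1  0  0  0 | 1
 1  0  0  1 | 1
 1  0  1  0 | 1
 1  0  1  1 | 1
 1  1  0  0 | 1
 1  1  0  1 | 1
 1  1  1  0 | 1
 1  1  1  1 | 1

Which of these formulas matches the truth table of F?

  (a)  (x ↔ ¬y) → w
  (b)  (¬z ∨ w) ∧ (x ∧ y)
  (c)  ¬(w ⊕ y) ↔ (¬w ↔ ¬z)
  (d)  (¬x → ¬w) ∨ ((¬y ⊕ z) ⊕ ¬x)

d

(a) fails at (0,0,0,1): the formula yields 1, F is 0.
(b) fails at (0,0,0,0): the formula yields 0, F is 1.
(c) fails at (0,0,0,1): the formula yields 1, F is 0.
Only (d) survives; checking it on all 16 rows confirms it matches F.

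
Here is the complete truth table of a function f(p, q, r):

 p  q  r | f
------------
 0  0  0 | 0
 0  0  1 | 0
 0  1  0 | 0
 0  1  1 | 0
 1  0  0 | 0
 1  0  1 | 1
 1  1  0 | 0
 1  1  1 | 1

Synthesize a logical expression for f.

f(p, q, r) = ((p AND NOT q) AND r) OR ((p AND q) AND r)

Collect the rows where f=1 — (1,0,1), (1,1,1) — and write one minterm per row: p·¬q·r, p·q·r. Their union (logical OR) reproduces the table exactly.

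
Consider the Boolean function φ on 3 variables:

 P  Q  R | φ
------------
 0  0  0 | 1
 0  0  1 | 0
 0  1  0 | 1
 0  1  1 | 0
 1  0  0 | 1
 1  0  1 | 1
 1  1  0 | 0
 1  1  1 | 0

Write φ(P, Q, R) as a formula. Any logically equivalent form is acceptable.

φ=1 on 4 inputs: (0,0,0), (0,1,0), (1,0,0), (1,0,1). Reading each as a conjunction of literals (¬P·¬Q·¬R, ¬P·Q·¬R, P·¬Q·¬R, P·¬Q·R) and taking the OR gives the canonical DNF.

φ(P, Q, R) = ((((NOT P AND NOT Q) AND NOT R) OR ((NOT P AND Q) AND NOT R)) OR ((P AND NOT Q) AND NOT R)) OR ((P AND NOT Q) AND R)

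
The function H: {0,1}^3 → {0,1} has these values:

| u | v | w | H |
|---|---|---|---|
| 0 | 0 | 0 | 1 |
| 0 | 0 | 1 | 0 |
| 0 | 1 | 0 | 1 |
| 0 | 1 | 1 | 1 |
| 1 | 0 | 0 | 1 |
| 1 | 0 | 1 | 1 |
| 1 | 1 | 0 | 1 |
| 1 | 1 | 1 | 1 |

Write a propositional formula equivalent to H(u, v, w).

Only row (0,0,1) gives 0. So H is 1 everywhere except there — the complement of the minterm ¬u·¬v·w.

H(u, v, w) = ~((~u & ~v) & w)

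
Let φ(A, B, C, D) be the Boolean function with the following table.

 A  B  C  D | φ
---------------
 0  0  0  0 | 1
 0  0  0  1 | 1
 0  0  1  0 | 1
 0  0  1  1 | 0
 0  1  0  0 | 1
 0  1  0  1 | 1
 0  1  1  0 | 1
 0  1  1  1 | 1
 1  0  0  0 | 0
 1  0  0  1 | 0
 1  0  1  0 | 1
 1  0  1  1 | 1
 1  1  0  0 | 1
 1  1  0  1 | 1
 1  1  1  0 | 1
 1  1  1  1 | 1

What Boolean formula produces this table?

φ(A, B, C, D) = ~(((((~A & ~B) & C) & D) | (((A & ~B) & ~C) & ~D)) | (((A & ~B) & ~C) & D))

There are just 3 zero rows: (0,0,1,1), (1,0,0,0), (1,0,0,1). Their minterms are ¬A·¬B·C·D, A·¬B·¬C·¬D, A·¬B·¬C·D; the OR of those covers precisely the 0-outputs, and negating it yields φ.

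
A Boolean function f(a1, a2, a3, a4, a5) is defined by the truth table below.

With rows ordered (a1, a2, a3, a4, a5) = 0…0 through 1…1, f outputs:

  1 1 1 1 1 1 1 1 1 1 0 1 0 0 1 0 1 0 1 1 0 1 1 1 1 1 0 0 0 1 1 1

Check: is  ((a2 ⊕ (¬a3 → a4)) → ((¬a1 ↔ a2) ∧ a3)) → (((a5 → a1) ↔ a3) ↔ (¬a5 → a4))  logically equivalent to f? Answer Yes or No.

Yes

Evaluate ((a2 ⊕ (¬a3 → a4)) → ((¬a1 ↔ a2) ∧ a3)) → (((a5 → a1) ↔ a3) ↔ (¬a5 → a4)) on each row and compare to f:
  a1=0, a2=0, a3=0, a4=0, a5=0: formula gives 1, f = 1 ✓
  a1=0, a2=0, a3=0, a4=0, a5=1: formula gives 1, f = 1 ✓
  a1=0, a2=0, a3=0, a4=1, a5=0: formula gives 1, f = 1 ✓
  a1=0, a2=0, a3=0, a4=1, a5=1: formula gives 1, f = 1 ✓
  …and likewise for the remaining 28 rows.
All 32 rows match — the expression computes f exactly.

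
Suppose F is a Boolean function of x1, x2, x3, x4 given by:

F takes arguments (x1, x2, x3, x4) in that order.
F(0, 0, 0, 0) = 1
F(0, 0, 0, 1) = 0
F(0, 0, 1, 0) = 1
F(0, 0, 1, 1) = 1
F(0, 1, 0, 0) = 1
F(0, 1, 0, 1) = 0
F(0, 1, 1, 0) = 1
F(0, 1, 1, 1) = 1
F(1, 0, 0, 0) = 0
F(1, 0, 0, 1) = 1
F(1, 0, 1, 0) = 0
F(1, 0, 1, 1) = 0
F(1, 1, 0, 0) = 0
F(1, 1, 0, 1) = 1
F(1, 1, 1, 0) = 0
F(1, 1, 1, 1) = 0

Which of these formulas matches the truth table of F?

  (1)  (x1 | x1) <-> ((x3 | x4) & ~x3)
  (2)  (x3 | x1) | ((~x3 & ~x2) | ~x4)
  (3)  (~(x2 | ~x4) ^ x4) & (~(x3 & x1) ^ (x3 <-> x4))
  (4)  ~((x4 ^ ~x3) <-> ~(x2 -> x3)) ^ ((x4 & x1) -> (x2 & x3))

(2): at (0,0,0,1) it gives 1, but F = 0 — eliminated.
(3): at (0,0,0,0) it gives 0, but F = 1 — eliminated.
(4): at (0,0,0,0) it gives 0, but F = 1 — eliminated.
That leaves (1). Evaluating it on every row reproduces the table of F exactly.

1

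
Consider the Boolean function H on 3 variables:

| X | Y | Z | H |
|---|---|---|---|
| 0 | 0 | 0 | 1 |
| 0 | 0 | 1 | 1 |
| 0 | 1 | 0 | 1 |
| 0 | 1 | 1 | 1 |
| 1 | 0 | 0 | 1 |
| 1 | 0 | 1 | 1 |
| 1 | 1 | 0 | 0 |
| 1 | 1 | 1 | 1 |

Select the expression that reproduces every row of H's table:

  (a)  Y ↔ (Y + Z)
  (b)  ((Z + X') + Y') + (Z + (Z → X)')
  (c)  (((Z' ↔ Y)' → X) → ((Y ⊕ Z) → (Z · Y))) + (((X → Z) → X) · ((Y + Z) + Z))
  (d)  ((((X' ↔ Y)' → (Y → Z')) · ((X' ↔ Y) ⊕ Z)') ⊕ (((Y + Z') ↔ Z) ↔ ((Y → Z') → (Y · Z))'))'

b

(a): at (0,0,1) it gives 0, but H = 1 — eliminated.
(c): at (0,0,1) it gives 0, but H = 1 — eliminated.
(d): at (0,0,0) it gives 0, but H = 1 — eliminated.
Only (b) survives; checking it on all 8 rows confirms it matches H.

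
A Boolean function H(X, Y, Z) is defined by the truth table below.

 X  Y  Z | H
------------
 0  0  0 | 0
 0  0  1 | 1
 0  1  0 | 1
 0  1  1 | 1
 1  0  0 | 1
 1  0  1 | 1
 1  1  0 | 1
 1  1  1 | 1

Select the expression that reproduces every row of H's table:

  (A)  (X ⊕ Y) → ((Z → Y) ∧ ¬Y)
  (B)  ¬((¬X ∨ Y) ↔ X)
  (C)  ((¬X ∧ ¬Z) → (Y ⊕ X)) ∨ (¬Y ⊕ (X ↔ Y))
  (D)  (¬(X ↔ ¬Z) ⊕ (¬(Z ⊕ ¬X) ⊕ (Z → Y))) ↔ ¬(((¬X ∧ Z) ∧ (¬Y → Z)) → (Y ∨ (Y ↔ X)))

(A): at (0,0,0) it gives 1, but H = 0 — eliminated.
(B): at (0,0,0) it gives 1, but H = 0 — eliminated.
(D): at (0,0,0) it gives 1, but H = 0 — eliminated.
Only (C) survives; checking it on all 8 rows confirms it matches H.

C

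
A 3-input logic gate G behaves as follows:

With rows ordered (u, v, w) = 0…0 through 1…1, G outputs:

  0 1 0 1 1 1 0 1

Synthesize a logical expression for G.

G(u, v, w) = ~((((~u & ~v) & ~w) | ((~u & v) & ~w)) | ((u & v) & ~w))

The 0-rows are (0,0,0), (0,1,0), (1,1,0). Take each as a conjunction (¬u·¬v·¬w, ¬u·v·¬w, u·v·¬w), form their disjunction, and complement — that gives a formula that is 1 everywhere G is.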